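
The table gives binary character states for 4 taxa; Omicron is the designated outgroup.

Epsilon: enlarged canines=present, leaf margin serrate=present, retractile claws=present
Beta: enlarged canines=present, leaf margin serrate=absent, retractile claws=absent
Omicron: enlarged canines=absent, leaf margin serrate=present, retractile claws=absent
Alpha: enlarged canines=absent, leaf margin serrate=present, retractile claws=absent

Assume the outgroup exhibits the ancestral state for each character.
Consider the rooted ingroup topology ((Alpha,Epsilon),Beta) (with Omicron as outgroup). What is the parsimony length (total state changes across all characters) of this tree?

Map each character onto ((Alpha,Epsilon),Beta) (rooted by Omicron) and count the minimum state changes it requires (Fitch parsimony):
enlarged canines: 2; leaf margin serrate: 1; retractile claws: 1.
Total tree length = 4.

4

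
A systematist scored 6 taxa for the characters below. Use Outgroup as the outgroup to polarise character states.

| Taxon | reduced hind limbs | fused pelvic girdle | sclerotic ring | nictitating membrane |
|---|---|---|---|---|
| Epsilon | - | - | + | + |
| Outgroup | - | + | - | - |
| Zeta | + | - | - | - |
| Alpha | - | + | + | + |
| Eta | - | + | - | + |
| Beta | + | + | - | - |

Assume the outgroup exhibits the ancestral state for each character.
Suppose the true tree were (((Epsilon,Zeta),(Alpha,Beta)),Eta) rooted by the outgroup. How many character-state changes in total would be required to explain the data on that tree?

Map each character onto (((Epsilon,Zeta),(Alpha,Beta)),Eta) (rooted by Outgroup) and count the minimum state changes it requires (Fitch parsimony):
reduced hind limbs: 2; fused pelvic girdle: 1; sclerotic ring: 2; nictitating membrane: 3.
Total tree length = 8.

8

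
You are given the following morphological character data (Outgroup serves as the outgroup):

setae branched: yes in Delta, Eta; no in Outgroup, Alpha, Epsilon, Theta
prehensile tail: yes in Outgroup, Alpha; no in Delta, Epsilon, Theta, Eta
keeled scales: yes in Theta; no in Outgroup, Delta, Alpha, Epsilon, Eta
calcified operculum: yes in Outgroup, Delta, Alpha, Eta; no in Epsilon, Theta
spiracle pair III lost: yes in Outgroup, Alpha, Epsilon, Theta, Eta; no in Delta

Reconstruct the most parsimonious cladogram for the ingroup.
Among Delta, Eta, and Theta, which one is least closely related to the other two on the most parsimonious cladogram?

Theta

Character polarity is set by the outgroup: the derived state is whichever differs from the outgroup's state, so for prehensile tail, calcified operculum, spiracle pair III lost the derived state is 'no', and for the remaining characters it is 'yes'.
setae branched: derived state 'yes' in Delta and Eta only — synapomorphy for {Delta, Eta}.
Only Delta, Epsilon, Eta, and Theta show the derived state 'no' for prehensile tail, supporting them as a clade.
keeled scales: derived state 'yes' in Theta only — an autapomorphy, so it tells us nothing about relationships among taxa.
Only Epsilon and Theta show the derived state 'no' for calcified operculum, supporting them as a clade.
spiracle pair III lost (derived state 'no') is unique to Delta (autapomorphy; uninformative for grouping).
Most parsimonious ingroup topology: (((Delta,Eta),(Epsilon,Theta)),Alpha).
Eta and Delta share a more recent common ancestor with each other than either does with Theta, so Theta is the least closely related of the three.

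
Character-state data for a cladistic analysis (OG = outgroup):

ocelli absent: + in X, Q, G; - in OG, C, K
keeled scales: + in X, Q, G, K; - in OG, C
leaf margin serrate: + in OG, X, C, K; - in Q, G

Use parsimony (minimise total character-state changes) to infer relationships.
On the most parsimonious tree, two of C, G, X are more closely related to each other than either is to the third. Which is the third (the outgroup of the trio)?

Character polarity is set by the outgroup: the derived state is whichever differs from the outgroup's state, so for leaf margin serrate the derived state is '-', and for the remaining characters it is '+'.
ocelli absent (derived state '+') is shared by G, Q, and X — a synapomorphy uniting that clade.
Only G, K, Q, and X show the derived state '+' for keeled scales, supporting them as a clade.
leaf margin serrate: derived state '-' in G and Q only — synapomorphy for {G, Q}.
Most parsimonious ingroup topology: (((X,(Q,G)),K),C).
X and G share a more recent common ancestor with each other than either does with C, so C is the least closely related of the three.

C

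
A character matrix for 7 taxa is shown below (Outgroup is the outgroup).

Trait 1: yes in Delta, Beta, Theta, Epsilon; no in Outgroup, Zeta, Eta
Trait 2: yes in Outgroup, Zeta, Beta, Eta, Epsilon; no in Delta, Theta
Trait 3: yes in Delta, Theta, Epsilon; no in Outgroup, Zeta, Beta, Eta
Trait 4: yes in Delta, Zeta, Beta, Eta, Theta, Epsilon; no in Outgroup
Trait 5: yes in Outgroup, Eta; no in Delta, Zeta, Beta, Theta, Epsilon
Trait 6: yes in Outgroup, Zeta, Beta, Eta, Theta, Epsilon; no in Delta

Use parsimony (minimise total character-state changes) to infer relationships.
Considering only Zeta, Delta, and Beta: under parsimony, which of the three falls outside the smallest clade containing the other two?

Zeta

Character polarity is set by the outgroup: the derived state is whichever differs from the outgroup's state, so for Trait 2, Trait 5, Trait 6 the derived state is 'no', and for the remaining characters it is 'yes'.
Only Beta, Delta, Epsilon, and Theta show the derived state 'yes' for Trait 1, supporting them as a clade.
Only Delta and Theta show the derived state 'no' for Trait 2, supporting them as a clade.
Only Delta, Epsilon, and Theta show the derived state 'yes' for Trait 3, supporting them as a clade.
Trait 4 (derived state 'yes') is shared by all ingroup taxa — unites the whole ingroup.
Only Beta, Delta, Epsilon, Theta, and Zeta show the derived state 'no' for Trait 5, supporting them as a clade.
Trait 6: derived state 'no' in Delta only — an autapomorphy, so it tells us nothing about relationships among taxa.
Most parsimonious ingroup topology: (((((Delta,Theta),Epsilon),Beta),Zeta),Eta).
Delta and Beta share a more recent common ancestor with each other than either does with Zeta, so Zeta is the least closely related of the three.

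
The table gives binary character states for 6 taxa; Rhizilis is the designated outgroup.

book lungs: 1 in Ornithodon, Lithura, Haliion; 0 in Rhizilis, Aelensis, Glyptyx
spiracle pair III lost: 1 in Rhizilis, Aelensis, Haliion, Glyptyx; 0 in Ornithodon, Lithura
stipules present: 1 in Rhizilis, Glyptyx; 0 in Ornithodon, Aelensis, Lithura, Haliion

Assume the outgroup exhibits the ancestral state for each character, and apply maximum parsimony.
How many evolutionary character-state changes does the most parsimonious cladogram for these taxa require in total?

Character polarity is set by the outgroup: the derived state is whichever differs from the outgroup's state, so for spiracle pair III lost, stipules present the derived state is '0', and for the remaining characters it is '1'.
book lungs (derived state '1') is shared by Haliion, Lithura, and Ornithodon — a synapomorphy uniting that clade.
spiracle pair III lost: derived state '0' in Lithura and Ornithodon only — synapomorphy for {Lithura, Ornithodon}.
Only Aelensis, Haliion, Lithura, and Ornithodon show the derived state '0' for stipules present, supporting them as a clade.
Most parsimonious ingroup topology: ((((Ornithodon,Lithura),Haliion),Aelensis),Glyptyx).
Changes per character on this tree: book lungs: 1; spiracle pair III lost: 1; stipules present: 1.
Total = 3.

3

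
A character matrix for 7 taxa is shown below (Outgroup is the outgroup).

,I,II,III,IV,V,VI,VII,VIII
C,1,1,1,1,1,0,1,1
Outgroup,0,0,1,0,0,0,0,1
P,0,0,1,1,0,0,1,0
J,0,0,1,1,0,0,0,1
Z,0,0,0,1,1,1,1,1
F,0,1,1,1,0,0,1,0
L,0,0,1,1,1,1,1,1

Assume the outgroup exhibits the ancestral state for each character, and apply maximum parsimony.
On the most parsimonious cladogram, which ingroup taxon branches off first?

J

Character polarity is set by the outgroup: the derived state is whichever differs from the outgroup's state, so for III, VIII the derived state is '0', and for the remaining characters it is '1'.
I: derived state '1' in C only — an autapomorphy, so it tells us nothing about relationships among taxa.
II (state '1') occurs in C and F but conflicts with the nesting implied by the other characters — most parsimoniously interpreted as homoplasy.
III (derived state '0') is unique to Z (autapomorphy; uninformative for grouping).
All ingroup taxa share the derived state '1' for IV; it defines the ingroup but does not resolve relationships within it.
V (derived state '1') is shared by C, L, and Z — a synapomorphy uniting that clade.
Only L and Z show the derived state '1' for VI, supporting them as a clade.
Only C, F, L, P, and Z show the derived state '1' for VII, supporting them as a clade.
Only F and P show the derived state '0' for VIII, supporting them as a clade.
Most parsimonious ingroup topology: (((F,P),((Z,L),C)),J).
J is sister to the clade containing all other ingroup taxa, so it is the earliest-diverging (most basal) ingroup lineage.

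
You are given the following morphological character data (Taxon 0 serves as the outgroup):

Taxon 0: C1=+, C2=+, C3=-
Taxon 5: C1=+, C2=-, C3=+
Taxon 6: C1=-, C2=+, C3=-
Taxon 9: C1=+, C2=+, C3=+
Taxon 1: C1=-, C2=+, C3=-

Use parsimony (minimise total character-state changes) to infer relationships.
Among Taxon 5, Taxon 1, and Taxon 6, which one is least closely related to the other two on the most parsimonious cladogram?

Character polarity is set by the outgroup: the derived state is whichever differs from the outgroup's state, so for C1, C2 the derived state is '-', and for the remaining characters it is '+'.
C1: derived state '-' in Taxon 1 and Taxon 6 only — synapomorphy for {Taxon 1, Taxon 6}.
C2: derived state '-' in Taxon 5 only — an autapomorphy, so it tells us nothing about relationships among taxa.
C3 (derived state '+') is shared by Taxon 5 and Taxon 9 — a synapomorphy uniting that clade.
Most parsimonious ingroup topology: ((Taxon 5,Taxon 9),(Taxon 6,Taxon 1)).
Taxon 1 and Taxon 6 share a more recent common ancestor with each other than either does with Taxon 5, so Taxon 5 is the least closely related of the three.

Taxon 5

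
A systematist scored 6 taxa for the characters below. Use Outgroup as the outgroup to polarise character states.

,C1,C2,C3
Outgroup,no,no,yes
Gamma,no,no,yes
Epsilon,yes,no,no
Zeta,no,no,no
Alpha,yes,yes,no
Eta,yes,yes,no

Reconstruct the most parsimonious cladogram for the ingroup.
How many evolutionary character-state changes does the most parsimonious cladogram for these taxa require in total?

3

Character polarity is set by the outgroup: the derived state is whichever differs from the outgroup's state, so for C3 the derived state is 'no', and for the remaining characters it is 'yes'.
C1: derived state 'yes' in Alpha, Epsilon, and Eta only — synapomorphy for {Alpha, Epsilon, Eta}.
C2 (derived state 'yes') is shared by Alpha and Eta — a synapomorphy uniting that clade.
C3: derived state 'no' in Alpha, Epsilon, Eta, and Zeta only — synapomorphy for {Alpha, Epsilon, Eta, Zeta}.
Most parsimonious ingroup topology: (Gamma,((Epsilon,(Alpha,Eta)),Zeta)).
Changes per character on this tree: C1: 1; C2: 1; C3: 1.
Total = 3.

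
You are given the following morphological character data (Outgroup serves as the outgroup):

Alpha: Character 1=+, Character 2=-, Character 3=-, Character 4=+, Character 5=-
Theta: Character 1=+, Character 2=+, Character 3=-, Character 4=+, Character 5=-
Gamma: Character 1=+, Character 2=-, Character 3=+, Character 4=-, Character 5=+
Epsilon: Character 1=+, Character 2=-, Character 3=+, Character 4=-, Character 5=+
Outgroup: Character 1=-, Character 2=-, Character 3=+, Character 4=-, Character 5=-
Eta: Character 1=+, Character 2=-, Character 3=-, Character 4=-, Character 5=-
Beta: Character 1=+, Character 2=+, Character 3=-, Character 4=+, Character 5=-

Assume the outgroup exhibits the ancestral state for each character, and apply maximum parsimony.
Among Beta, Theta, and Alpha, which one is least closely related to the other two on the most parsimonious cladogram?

Character polarity is set by the outgroup: the derived state is whichever differs from the outgroup's state, so for Character 3 the derived state is '-', and for the remaining characters it is '+'.
Character 1 (derived state '+') is shared by all ingroup taxa — unites the whole ingroup.
Character 2 (derived state '+') is shared by Beta and Theta — a synapomorphy uniting that clade.
Only Alpha, Beta, Eta, and Theta show the derived state '-' for Character 3, supporting them as a clade.
Character 4 (derived state '+') is shared by Alpha, Beta, and Theta — a synapomorphy uniting that clade.
Character 5: derived state '+' in Epsilon and Gamma only — synapomorphy for {Epsilon, Gamma}.
Most parsimonious ingroup topology: ((Eta,((Beta,Theta),Alpha)),(Gamma,Epsilon)).
Beta and Theta share a more recent common ancestor with each other than either does with Alpha, so Alpha is the least closely related of the three.

Alpha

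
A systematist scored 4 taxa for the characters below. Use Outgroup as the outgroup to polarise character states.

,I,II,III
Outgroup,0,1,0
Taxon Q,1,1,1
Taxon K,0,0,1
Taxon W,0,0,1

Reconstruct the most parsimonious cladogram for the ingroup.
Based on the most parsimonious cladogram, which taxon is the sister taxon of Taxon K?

Taxon W

Character polarity is set by the outgroup: the derived state is whichever differs from the outgroup's state, so for II the derived state is '0', and for the remaining characters it is '1'.
I: derived state '1' in Taxon Q only — an autapomorphy, so it tells us nothing about relationships among taxa.
II (derived state '0') is shared by Taxon K and Taxon W — a synapomorphy uniting that clade.
All ingroup taxa share the derived state '1' for III; it defines the ingroup but does not resolve relationships within it.
Most parsimonious ingroup topology: (Taxon Q,(Taxon K,Taxon W)).
Taxon K and Taxon W form a cherry on this tree, so they are sister taxa.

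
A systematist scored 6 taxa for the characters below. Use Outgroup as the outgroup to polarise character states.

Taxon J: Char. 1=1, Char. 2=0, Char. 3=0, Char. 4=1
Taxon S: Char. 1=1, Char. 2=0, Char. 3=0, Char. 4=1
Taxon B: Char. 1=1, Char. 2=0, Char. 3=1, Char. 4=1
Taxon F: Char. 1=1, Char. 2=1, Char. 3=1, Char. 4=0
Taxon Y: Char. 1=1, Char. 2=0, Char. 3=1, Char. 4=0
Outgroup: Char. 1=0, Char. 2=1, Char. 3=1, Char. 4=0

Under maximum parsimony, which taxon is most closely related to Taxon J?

Taxon S

Character polarity is set by the outgroup: the derived state is whichever differs from the outgroup's state, so for Char. 2, Char. 3 the derived state is '0', and for the remaining characters it is '1'.
All ingroup taxa share the derived state '1' for Char. 1; it defines the ingroup but does not resolve relationships within it.
Only Taxon B, Taxon J, Taxon S, and Taxon Y show the derived state '0' for Char. 2, supporting them as a clade.
Char. 3 (derived state '0') is shared by Taxon J and Taxon S — a synapomorphy uniting that clade.
Char. 4 (derived state '1') is shared by Taxon B, Taxon J, and Taxon S — a synapomorphy uniting that clade.
Most parsimonious ingroup topology: ((Taxon Y,((Taxon S,Taxon J),Taxon B)),Taxon F).
Taxon J and Taxon S form a cherry on this tree, so they are sister taxa.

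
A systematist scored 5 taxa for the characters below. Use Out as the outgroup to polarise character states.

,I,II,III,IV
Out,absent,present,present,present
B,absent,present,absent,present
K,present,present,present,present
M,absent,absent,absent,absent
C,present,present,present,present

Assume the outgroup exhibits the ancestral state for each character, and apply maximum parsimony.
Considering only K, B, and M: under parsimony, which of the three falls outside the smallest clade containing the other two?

Character polarity is set by the outgroup: the derived state is whichever differs from the outgroup's state, so for II, III, IV the derived state is 'absent', and for the remaining characters it is 'present'.
I: derived state 'present' in C and K only — synapomorphy for {C, K}.
II: derived state 'absent' in M only — an autapomorphy, so it tells us nothing about relationships among taxa.
III: derived state 'absent' in B and M only — synapomorphy for {B, M}.
IV (derived state 'absent') is unique to M (autapomorphy; uninformative for grouping).
Most parsimonious ingroup topology: ((B,M),(K,C)).
M and B share a more recent common ancestor with each other than either does with K, so K is the least closely related of the three.

K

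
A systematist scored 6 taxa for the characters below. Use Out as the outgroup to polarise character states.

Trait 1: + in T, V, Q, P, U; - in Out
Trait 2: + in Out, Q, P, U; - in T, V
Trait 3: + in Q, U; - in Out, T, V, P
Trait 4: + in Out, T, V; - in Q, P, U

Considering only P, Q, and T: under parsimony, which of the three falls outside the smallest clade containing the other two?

Character polarity is set by the outgroup: the derived state is whichever differs from the outgroup's state, so for Trait 2, Trait 4 the derived state is '-', and for the remaining characters it is '+'.
Trait 1 (derived state '+') is shared by all ingroup taxa — unites the whole ingroup.
Trait 2 (derived state '-') is shared by T and V — a synapomorphy uniting that clade.
Only Q and U show the derived state '+' for Trait 3, supporting them as a clade.
Trait 4 (derived state '-') is shared by P, Q, and U — a synapomorphy uniting that clade.
Most parsimonious ingroup topology: ((T,V),((Q,U),P)).
Q and P share a more recent common ancestor with each other than either does with T, so T is the least closely related of the three.

T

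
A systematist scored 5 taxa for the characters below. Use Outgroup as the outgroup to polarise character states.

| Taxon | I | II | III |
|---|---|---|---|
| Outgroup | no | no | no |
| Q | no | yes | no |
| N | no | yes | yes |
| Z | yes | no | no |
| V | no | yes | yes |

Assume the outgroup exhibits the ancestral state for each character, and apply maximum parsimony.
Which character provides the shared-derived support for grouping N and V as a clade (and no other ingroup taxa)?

The outgroup has state 'no' for every character, so 'yes' is the derived state throughout.
I (derived state 'yes') is unique to Z (autapomorphy; uninformative for grouping).
II (derived state 'yes') is shared by N, Q, and V — a synapomorphy uniting that clade.
III: derived state 'yes' in N and V only — synapomorphy for {N, V}.
Most parsimonious ingroup topology: ((Q,(N,V)),Z).
The clade {N, V} is supported by III: its derived state 'yes' occurs in exactly those taxa and in no other taxon (including the outgroup).

III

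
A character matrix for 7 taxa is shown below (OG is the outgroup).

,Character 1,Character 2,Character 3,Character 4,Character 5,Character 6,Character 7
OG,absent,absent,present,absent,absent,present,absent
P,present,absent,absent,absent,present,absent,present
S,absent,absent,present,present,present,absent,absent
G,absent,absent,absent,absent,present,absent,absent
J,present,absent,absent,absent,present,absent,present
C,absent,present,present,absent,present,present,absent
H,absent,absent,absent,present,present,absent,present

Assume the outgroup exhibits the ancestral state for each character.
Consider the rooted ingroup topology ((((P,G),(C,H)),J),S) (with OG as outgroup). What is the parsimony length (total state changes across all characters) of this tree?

13

Map each character onto ((((P,G),(C,H)),J),S) (rooted by OG) and count the minimum state changes it requires (Fitch parsimony):
Character 1: 2; Character 2: 1; Character 3: 2; Character 4: 2; Character 5: 1; Character 6: 2; Character 7: 3.
Total tree length = 13.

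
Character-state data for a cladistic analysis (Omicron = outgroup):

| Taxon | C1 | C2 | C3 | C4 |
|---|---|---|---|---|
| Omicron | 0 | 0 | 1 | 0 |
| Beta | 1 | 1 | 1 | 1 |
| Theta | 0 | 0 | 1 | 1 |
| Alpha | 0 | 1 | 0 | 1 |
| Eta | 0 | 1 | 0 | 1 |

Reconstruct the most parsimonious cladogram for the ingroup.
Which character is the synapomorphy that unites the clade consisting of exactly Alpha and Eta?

C3

Character polarity is set by the outgroup: the derived state is whichever differs from the outgroup's state, so for C3 the derived state is '0', and for the remaining characters it is '1'.
C1: derived state '1' in Beta only — an autapomorphy, so it tells us nothing about relationships among taxa.
Only Alpha, Beta, and Eta show the derived state '1' for C2, supporting them as a clade.
C3 (derived state '0') is shared by Alpha and Eta — a synapomorphy uniting that clade.
C4 (derived state '1') is shared by all ingroup taxa — unites the whole ingroup.
Most parsimonious ingroup topology: ((Beta,(Alpha,Eta)),Theta).
The clade {Alpha, Eta} is supported by C3: its derived state '0' occurs in exactly those taxa and in no other taxon (including the outgroup).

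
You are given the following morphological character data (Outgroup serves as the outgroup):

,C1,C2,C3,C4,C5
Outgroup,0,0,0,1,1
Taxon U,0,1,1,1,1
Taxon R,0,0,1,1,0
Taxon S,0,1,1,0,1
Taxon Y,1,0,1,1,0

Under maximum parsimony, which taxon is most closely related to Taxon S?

Character polarity is set by the outgroup: the derived state is whichever differs from the outgroup's state, so for C4, C5 the derived state is '0', and for the remaining characters it is '1'.
C1: derived state '1' in Taxon Y only — an autapomorphy, so it tells us nothing about relationships among taxa.
Only Taxon S and Taxon U show the derived state '1' for C2, supporting them as a clade.
C3 (derived state '1') is shared by all ingroup taxa — unites the whole ingroup.
C4 (derived state '0') is unique to Taxon S (autapomorphy; uninformative for grouping).
Only Taxon R and Taxon Y show the derived state '0' for C5, supporting them as a clade.
Most parsimonious ingroup topology: ((Taxon U,Taxon S),(Taxon R,Taxon Y)).
Taxon S and Taxon U form a cherry on this tree, so they are sister taxa.

Taxon U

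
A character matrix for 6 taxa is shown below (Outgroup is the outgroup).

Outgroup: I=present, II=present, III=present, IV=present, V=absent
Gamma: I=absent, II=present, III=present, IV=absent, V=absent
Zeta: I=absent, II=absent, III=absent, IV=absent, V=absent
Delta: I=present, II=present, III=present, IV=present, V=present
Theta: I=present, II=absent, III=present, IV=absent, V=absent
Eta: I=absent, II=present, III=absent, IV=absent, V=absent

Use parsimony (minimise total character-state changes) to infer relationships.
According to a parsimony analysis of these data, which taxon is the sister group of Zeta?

Character polarity is set by the outgroup: the derived state is whichever differs from the outgroup's state, so for I, II, III, IV the derived state is 'absent', and for the remaining characters it is 'present'.
I: derived state 'absent' in Eta, Gamma, and Zeta only — synapomorphy for {Eta, Gamma, Zeta}.
II groups Theta and Zeta, which is incompatible with the clades supported by the remaining characters; treating it as convergent (homoplasy) costs fewer steps than any alternative tree.
III: derived state 'absent' in Eta and Zeta only — synapomorphy for {Eta, Zeta}.
IV (derived state 'absent') is shared by Eta, Gamma, Theta, and Zeta — a synapomorphy uniting that clade.
V (derived state 'present') is unique to Delta (autapomorphy; uninformative for grouping).
Most parsimonious ingroup topology: (((Gamma,(Zeta,Eta)),Theta),Delta).
Zeta and Eta form a cherry on this tree, so they are sister taxa.

Eta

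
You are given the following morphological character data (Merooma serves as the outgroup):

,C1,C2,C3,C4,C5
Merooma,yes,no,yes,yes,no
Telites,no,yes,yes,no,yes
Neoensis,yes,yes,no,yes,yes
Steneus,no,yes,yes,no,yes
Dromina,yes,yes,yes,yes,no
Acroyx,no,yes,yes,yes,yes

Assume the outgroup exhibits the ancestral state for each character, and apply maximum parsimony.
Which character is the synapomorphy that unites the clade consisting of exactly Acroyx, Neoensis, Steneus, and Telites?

Character polarity is set by the outgroup: the derived state is whichever differs from the outgroup's state, so for C1, C3, C4 the derived state is 'no', and for the remaining characters it is 'yes'.
Only Acroyx, Steneus, and Telites show the derived state 'no' for C1, supporting them as a clade.
C2 (derived state 'yes') is shared by all ingroup taxa — unites the whole ingroup.
C3: derived state 'no' in Neoensis only — an autapomorphy, so it tells us nothing about relationships among taxa.
C4 (derived state 'no') is shared by Steneus and Telites — a synapomorphy uniting that clade.
Only Acroyx, Neoensis, Steneus, and Telites show the derived state 'yes' for C5, supporting them as a clade.
Most parsimonious ingroup topology: ((((Telites,Steneus),Acroyx),Neoensis),Dromina).
The clade {Acroyx, Neoensis, Steneus, Telites} is supported by C5: its derived state 'yes' occurs in exactly those taxa and in no other taxon (including the outgroup).

C5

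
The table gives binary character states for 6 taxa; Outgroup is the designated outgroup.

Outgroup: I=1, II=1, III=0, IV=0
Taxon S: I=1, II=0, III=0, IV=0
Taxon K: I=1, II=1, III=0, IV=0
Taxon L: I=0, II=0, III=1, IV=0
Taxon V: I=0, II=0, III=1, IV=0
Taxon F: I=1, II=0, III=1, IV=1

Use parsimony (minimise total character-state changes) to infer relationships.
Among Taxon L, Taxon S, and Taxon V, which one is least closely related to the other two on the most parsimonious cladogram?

Character polarity is set by the outgroup: the derived state is whichever differs from the outgroup's state, so for I, II the derived state is '0', and for the remaining characters it is '1'.
Only Taxon L and Taxon V show the derived state '0' for I, supporting them as a clade.
II: derived state '0' in Taxon F, Taxon L, Taxon S, and Taxon V only — synapomorphy for {Taxon F, Taxon L, Taxon S, Taxon V}.
Only Taxon F, Taxon L, and Taxon V show the derived state '1' for III, supporting them as a clade.
IV (derived state '1') is unique to Taxon F (autapomorphy; uninformative for grouping).
Most parsimonious ingroup topology: ((Taxon S,((Taxon L,Taxon V),Taxon F)),Taxon K).
Taxon L and Taxon V share a more recent common ancestor with each other than either does with Taxon S, so Taxon S is the least closely related of the three.

Taxon S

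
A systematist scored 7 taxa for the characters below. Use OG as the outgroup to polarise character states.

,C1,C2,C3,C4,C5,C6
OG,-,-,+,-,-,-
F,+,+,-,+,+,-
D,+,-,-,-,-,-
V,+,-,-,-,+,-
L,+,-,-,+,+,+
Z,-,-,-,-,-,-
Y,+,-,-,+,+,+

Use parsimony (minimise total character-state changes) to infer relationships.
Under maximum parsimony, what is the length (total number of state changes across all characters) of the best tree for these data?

6

Character polarity is set by the outgroup: the derived state is whichever differs from the outgroup's state, so for C3 the derived state is '-', and for the remaining characters it is '+'.
C1: derived state '+' in D, F, L, V, and Y only — synapomorphy for {D, F, L, V, Y}.
C2 (derived state '+') is unique to F (autapomorphy; uninformative for grouping).
C3 (derived state '-') is shared by all ingroup taxa — unites the whole ingroup.
C4 (derived state '+') is shared by F, L, and Y — a synapomorphy uniting that clade.
Only F, L, V, and Y show the derived state '+' for C5, supporting them as a clade.
Only L and Y show the derived state '+' for C6, supporting them as a clade.
Most parsimonious ingroup topology: ((((F,(L,Y)),V),D),Z).
Changes per character on this tree: C1: 1; C2: 1; C3: 1; C4: 1; C5: 1; C6: 1.
Total = 6.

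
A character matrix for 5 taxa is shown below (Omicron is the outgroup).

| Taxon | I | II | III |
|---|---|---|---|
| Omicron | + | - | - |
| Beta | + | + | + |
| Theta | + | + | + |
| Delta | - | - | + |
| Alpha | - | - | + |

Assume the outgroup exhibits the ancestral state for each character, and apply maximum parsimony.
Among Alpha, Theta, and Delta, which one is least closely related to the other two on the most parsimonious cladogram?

Theta

Character polarity is set by the outgroup: the derived state is whichever differs from the outgroup's state, so for I the derived state is '-', and for the remaining characters it is '+'.
I (derived state '-') is shared by Alpha and Delta — a synapomorphy uniting that clade.
II (derived state '+') is shared by Beta and Theta — a synapomorphy uniting that clade.
III (derived state '+') is shared by all ingroup taxa — unites the whole ingroup.
Most parsimonious ingroup topology: ((Beta,Theta),(Delta,Alpha)).
Alpha and Delta share a more recent common ancestor with each other than either does with Theta, so Theta is the least closely related of the three.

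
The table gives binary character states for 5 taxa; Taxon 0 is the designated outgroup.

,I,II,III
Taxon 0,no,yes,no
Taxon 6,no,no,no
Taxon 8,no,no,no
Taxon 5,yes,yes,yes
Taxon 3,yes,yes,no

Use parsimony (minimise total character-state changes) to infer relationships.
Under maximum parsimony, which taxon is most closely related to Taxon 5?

Character polarity is set by the outgroup: the derived state is whichever differs from the outgroup's state, so for II the derived state is 'no', and for the remaining characters it is 'yes'.
I: derived state 'yes' in Taxon 3 and Taxon 5 only — synapomorphy for {Taxon 3, Taxon 5}.
II: derived state 'no' in Taxon 6 and Taxon 8 only — synapomorphy for {Taxon 6, Taxon 8}.
III (derived state 'yes') is unique to Taxon 5 (autapomorphy; uninformative for grouping).
Most parsimonious ingroup topology: ((Taxon 6,Taxon 8),(Taxon 5,Taxon 3)).
Taxon 5 and Taxon 3 form a cherry on this tree, so they are sister taxa.

Taxon 3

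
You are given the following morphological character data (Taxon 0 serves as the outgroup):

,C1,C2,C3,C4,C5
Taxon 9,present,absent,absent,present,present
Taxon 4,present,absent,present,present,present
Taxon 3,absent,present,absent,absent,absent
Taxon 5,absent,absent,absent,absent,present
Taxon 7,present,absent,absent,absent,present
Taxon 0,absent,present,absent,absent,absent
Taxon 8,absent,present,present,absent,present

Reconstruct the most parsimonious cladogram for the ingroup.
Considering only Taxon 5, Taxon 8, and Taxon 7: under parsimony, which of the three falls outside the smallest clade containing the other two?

Character polarity is set by the outgroup: the derived state is whichever differs from the outgroup's state, so for C2 the derived state is 'absent', and for the remaining characters it is 'present'.
C1: derived state 'present' in Taxon 4, Taxon 7, and Taxon 9 only — synapomorphy for {Taxon 4, Taxon 7, Taxon 9}.
C2 (derived state 'absent') is shared by Taxon 4, Taxon 5, Taxon 7, and Taxon 9 — a synapomorphy uniting that clade.
C3 (state 'present') occurs in Taxon 4 and Taxon 8 but conflicts with the nesting implied by the other characters — most parsimoniously interpreted as homoplasy.
C4: derived state 'present' in Taxon 4 and Taxon 9 only — synapomorphy for {Taxon 4, Taxon 9}.
Only Taxon 4, Taxon 5, Taxon 7, Taxon 8, and Taxon 9 show the derived state 'present' for C5, supporting them as a clade.
Most parsimonious ingroup topology: (((((Taxon 9,Taxon 4),Taxon 7),Taxon 5),Taxon 8),Taxon 3).
Taxon 5 and Taxon 7 share a more recent common ancestor with each other than either does with Taxon 8, so Taxon 8 is the least closely related of the three.

Taxon 8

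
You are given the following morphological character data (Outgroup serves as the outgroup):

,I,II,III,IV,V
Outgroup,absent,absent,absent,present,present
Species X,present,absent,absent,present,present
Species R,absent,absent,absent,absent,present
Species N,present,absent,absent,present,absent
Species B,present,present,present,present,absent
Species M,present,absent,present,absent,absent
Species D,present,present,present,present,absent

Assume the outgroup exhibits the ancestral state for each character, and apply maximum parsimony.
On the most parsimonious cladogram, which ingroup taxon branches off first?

Species R

Character polarity is set by the outgroup: the derived state is whichever differs from the outgroup's state, so for IV, V the derived state is 'absent', and for the remaining characters it is 'present'.
I (derived state 'present') is shared by Species B, Species D, Species M, Species N, and Species X — a synapomorphy uniting that clade.
II: derived state 'present' in Species B and Species D only — synapomorphy for {Species B, Species D}.
Only Species B, Species D, and Species M show the derived state 'present' for III, supporting them as a clade.
IV (state 'absent') occurs in Species M and Species R but conflicts with the nesting implied by the other characters — most parsimoniously interpreted as homoplasy.
V: derived state 'absent' in Species B, Species D, Species M, and Species N only — synapomorphy for {Species B, Species D, Species M, Species N}.
Most parsimonious ingroup topology: ((Species X,(Species N,((Species B,Species D),Species M))),Species R).
Species R is sister to the clade containing all other ingroup taxa, so it is the earliest-diverging (most basal) ingroup lineage.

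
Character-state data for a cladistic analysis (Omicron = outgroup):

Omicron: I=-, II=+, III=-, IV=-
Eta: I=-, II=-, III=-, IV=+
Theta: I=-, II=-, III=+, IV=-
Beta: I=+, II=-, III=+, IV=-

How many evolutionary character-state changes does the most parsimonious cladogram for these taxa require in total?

Character polarity is set by the outgroup: the derived state is whichever differs from the outgroup's state, so for II the derived state is '-', and for the remaining characters it is '+'.
I: derived state '+' in Beta only — an autapomorphy, so it tells us nothing about relationships among taxa.
All ingroup taxa share the derived state '-' for II; it defines the ingroup but does not resolve relationships within it.
III: derived state '+' in Beta and Theta only — synapomorphy for {Beta, Theta}.
IV: derived state '+' in Eta only — an autapomorphy, so it tells us nothing about relationships among taxa.
Most parsimonious ingroup topology: (Eta,(Theta,Beta)).
Changes per character on this tree: I: 1; II: 1; III: 1; IV: 1.
Total = 4.

4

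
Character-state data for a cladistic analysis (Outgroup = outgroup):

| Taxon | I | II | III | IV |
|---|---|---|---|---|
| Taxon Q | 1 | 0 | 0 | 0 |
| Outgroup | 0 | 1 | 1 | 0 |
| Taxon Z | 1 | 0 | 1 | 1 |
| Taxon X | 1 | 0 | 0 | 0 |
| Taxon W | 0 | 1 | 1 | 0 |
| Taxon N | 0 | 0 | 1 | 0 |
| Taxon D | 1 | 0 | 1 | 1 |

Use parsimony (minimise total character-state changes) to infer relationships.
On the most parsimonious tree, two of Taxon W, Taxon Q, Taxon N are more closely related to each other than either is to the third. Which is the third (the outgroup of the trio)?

Taxon W

Character polarity is set by the outgroup: the derived state is whichever differs from the outgroup's state, so for II, III the derived state is '0', and for the remaining characters it is '1'.
I (derived state '1') is shared by Taxon D, Taxon Q, Taxon X, and Taxon Z — a synapomorphy uniting that clade.
II: derived state '0' in Taxon D, Taxon N, Taxon Q, Taxon X, and Taxon Z only — synapomorphy for {Taxon D, Taxon N, Taxon Q, Taxon X, Taxon Z}.
III (derived state '0') is shared by Taxon Q and Taxon X — a synapomorphy uniting that clade.
IV (derived state '1') is shared by Taxon D and Taxon Z — a synapomorphy uniting that clade.
Most parsimonious ingroup topology: (Taxon W,(((Taxon Z,Taxon D),(Taxon Q,Taxon X)),Taxon N)).
Taxon N and Taxon Q share a more recent common ancestor with each other than either does with Taxon W, so Taxon W is the least closely related of the three.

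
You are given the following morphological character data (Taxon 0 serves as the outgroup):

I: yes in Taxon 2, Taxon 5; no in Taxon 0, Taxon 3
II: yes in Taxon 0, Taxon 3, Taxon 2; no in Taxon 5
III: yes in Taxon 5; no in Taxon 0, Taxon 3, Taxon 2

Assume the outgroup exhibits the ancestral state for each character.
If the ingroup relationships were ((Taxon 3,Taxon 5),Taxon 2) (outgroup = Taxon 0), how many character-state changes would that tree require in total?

Map each character onto ((Taxon 3,Taxon 5),Taxon 2) (rooted by Taxon 0) and count the minimum state changes it requires (Fitch parsimony):
I: 2; II: 1; III: 1.
Total tree length = 4.

4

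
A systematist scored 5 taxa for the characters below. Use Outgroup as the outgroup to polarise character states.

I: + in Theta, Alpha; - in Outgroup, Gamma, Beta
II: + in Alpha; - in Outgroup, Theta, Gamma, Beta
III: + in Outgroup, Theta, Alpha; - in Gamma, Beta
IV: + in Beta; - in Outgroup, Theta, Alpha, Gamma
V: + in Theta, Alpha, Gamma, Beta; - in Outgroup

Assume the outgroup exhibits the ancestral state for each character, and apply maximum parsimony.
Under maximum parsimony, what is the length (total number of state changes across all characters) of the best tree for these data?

5

Character polarity is set by the outgroup: the derived state is whichever differs from the outgroup's state, so for III the derived state is '-', and for the remaining characters it is '+'.
I: derived state '+' in Alpha and Theta only — synapomorphy for {Alpha, Theta}.
II: derived state '+' in Alpha only — an autapomorphy, so it tells us nothing about relationships among taxa.
III (derived state '-') is shared by Beta and Gamma — a synapomorphy uniting that clade.
IV (derived state '+') is unique to Beta (autapomorphy; uninformative for grouping).
V (derived state '+') is shared by all ingroup taxa — unites the whole ingroup.
Most parsimonious ingroup topology: ((Theta,Alpha),(Gamma,Beta)).
Changes per character on this tree: I: 1; II: 1; III: 1; IV: 1; V: 1.
Total = 5.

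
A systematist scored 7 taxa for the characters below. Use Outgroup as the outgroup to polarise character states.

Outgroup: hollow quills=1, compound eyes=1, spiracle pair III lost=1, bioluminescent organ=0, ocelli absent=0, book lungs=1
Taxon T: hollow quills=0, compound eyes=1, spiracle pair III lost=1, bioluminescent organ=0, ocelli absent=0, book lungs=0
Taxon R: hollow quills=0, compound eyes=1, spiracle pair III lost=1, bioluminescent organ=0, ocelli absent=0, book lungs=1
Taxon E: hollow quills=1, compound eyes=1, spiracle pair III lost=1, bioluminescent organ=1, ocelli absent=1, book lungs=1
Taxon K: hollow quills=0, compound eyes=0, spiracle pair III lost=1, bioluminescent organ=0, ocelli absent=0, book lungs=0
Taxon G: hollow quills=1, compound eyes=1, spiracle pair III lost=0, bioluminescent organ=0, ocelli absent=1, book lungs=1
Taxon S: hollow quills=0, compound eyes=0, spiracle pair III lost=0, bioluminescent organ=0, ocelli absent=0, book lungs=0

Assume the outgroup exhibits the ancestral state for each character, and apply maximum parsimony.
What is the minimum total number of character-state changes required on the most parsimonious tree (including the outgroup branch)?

7

Character polarity is set by the outgroup: the derived state is whichever differs from the outgroup's state, so for hollow quills, compound eyes, spiracle pair III lost, book lungs the derived state is '0', and for the remaining characters it is '1'.
hollow quills: derived state '0' in Taxon K, Taxon R, Taxon S, and Taxon T only — synapomorphy for {Taxon K, Taxon R, Taxon S, Taxon T}.
Only Taxon K and Taxon S show the derived state '0' for compound eyes, supporting them as a clade.
spiracle pair III lost (state '0') occurs in Taxon G and Taxon S but conflicts with the nesting implied by the other characters — most parsimoniously interpreted as homoplasy.
bioluminescent organ: derived state '1' in Taxon E only — an autapomorphy, so it tells us nothing about relationships among taxa.
Only Taxon E and Taxon G show the derived state '1' for ocelli absent, supporting them as a clade.
book lungs: derived state '0' in Taxon K, Taxon S, and Taxon T only — synapomorphy for {Taxon K, Taxon S, Taxon T}.
Most parsimonious ingroup topology: ((Taxon G,Taxon E),((Taxon T,(Taxon K,Taxon S)),Taxon R)).
Changes per character on this tree: hollow quills: 1; compound eyes: 1; spiracle pair III lost: 2; bioluminescent organ: 1; ocelli absent: 1; book lungs: 1.
Total = 7.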